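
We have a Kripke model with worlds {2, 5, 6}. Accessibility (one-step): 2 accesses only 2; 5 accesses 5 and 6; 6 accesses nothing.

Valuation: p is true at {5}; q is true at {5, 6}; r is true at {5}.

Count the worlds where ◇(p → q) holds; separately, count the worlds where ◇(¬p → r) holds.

2 and 1

For ◇(p → q):
2: successors {2}; p → q there: 2:T. ✓
5: successors {5, 6}; p → q there: 5:T, 6:T. ✓
6: no successors, so ◇(p → q) fails. ✗
— 2 worlds.
For ◇(¬p → r):
2: successors {2}; ¬p → r there: 2:F. ✗
5: successors {5, 6}; ¬p → r there: 5:T, 6:F. ✓
6: no successors, so ◇(¬p → r) fails. ✗
— 1 world.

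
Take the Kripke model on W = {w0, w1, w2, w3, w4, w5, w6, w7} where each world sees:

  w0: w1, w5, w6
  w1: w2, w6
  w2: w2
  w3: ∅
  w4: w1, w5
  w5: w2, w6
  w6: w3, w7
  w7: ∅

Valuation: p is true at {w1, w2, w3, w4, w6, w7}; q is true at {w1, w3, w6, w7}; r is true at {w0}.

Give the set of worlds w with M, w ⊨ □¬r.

w0: successors {w1, w5, w6}; ¬r there: w1:T, w5:T, w6:T. ✓
w1: successors {w2, w6}; ¬r there: w2:T, w6:T. ✓
w2: successors {w2}; ¬r there: w2:T. ✓
w3: no successors, so □¬r holds vacuously. ✓
w4: successors {w1, w5}; ¬r there: w1:T, w5:T. ✓
w5: successors {w2, w6}; ¬r there: w2:T, w6:T. ✓
w6: successors {w3, w7}; ¬r there: w3:T, w7:T. ✓
w7: no successors, so □¬r holds vacuously. ✓

{w0, w1, w2, w3, w4, w5, w6, w7}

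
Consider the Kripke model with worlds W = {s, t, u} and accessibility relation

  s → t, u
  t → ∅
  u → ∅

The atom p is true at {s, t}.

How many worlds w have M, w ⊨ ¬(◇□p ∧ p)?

s: ◇□p ∧ p is T. ✗
t: ◇□p ∧ p is F. ✓
u: ◇□p ∧ p is F. ✓
Satisfying worlds: {t, u}.

2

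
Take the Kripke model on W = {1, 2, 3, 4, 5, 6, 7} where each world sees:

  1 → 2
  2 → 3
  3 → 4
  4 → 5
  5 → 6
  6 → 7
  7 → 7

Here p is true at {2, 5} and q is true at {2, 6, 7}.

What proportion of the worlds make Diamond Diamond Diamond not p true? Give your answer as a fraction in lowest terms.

6/7

1: successors {2}; Diamond Diamond not p there: 2:T. ✓
2: successors {3}; Diamond Diamond not p there: 3:F. ✗
3: successors {4}; Diamond Diamond not p there: 4:T. ✓
4: successors {5}; Diamond Diamond not p there: 5:T. ✓
5: successors {6}; Diamond Diamond not p there: 6:T. ✓
6: successors {7}; Diamond Diamond not p there: 7:T. ✓
7: successors {7}; Diamond Diamond not p there: 7:T. ✓
That's 6 of 7 worlds, so 6/7.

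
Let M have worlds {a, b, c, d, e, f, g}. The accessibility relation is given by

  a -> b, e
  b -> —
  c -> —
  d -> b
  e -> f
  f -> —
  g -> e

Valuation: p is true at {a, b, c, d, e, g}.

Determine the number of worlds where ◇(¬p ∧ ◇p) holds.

a: successors {b, e}; ¬p ∧ ◇p there: b:F, e:F. ✗
b: no successors, so ◇(¬p ∧ ◇p) fails. ✗
c: no successors, so ◇(¬p ∧ ◇p) fails. ✗
d: successors {b}; ¬p ∧ ◇p there: b:F. ✗
e: successors {f}; ¬p ∧ ◇p there: f:F. ✗
f: no successors, so ◇(¬p ∧ ◇p) fails. ✗
g: successors {e}; ¬p ∧ ◇p there: e:F. ✗
Satisfying worlds: ∅.

0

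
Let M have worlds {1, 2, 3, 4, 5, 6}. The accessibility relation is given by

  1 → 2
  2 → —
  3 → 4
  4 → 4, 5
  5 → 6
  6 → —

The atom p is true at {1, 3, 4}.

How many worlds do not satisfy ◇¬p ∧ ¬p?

1: ◇¬p is T, ¬p is F. ✗
2: ◇¬p is F, ¬p is T. ✗
3: ◇¬p is F, ¬p is F. ✗
4: ◇¬p is T, ¬p is F. ✗
5: ◇¬p is T, ¬p is T. ✓
6: ◇¬p is F, ¬p is T. ✗
Satisfying worlds: {5}.
So ◇¬p ∧ ¬p fails at the other 5 worlds.

5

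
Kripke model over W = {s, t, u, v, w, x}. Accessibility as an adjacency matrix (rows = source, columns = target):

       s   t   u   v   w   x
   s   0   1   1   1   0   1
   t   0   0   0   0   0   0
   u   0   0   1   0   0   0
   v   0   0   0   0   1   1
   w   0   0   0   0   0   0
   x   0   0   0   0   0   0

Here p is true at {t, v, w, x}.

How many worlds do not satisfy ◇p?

s: successors {t, u, v, x}; p there: t:T, u:F, v:T, x:T. ✓
t: no successors, so ◇p fails. ✗
u: successors {u}; p there: u:F. ✗
v: successors {w, x}; p there: w:T, x:T. ✓
w: no successors, so ◇p fails. ✗
x: no successors, so ◇p fails. ✗
Satisfying worlds: {s, v}.
So ◇p fails at the other 4 worlds.

4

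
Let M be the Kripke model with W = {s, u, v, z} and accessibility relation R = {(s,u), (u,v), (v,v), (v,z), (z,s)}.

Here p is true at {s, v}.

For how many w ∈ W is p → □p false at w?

s: p is T, □p is F. ✗
u: p is F, □p is T. ✓
v: p is T, □p is F. ✗
z: p is F, □p is T. ✓
Satisfying worlds: {u, z}.
So p → □p fails at the other 2 worlds.

2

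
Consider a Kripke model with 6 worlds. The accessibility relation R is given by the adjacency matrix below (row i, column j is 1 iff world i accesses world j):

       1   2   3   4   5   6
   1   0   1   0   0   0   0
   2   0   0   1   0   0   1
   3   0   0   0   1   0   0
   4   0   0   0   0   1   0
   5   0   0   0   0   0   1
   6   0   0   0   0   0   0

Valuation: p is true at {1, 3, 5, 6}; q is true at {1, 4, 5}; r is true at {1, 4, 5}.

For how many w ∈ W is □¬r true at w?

1: successors {2}; ¬r there: 2:T. ✓
2: successors {3, 6}; ¬r there: 3:T, 6:T. ✓
3: successors {4}; ¬r there: 4:F. ✗
4: successors {5}; ¬r there: 5:F. ✗
5: successors {6}; ¬r there: 6:T. ✓
6: no successors, so □¬r holds vacuously. ✓
Satisfying worlds: {1, 2, 5, 6}.

4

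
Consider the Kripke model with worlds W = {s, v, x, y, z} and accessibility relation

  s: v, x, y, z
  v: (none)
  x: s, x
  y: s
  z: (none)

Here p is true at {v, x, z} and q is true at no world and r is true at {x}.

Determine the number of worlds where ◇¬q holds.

3

s: successors {v, x, y, z}; ¬q there: v:T, x:T, y:T, z:T. ✓
v: no successors, so ◇¬q fails. ✗
x: successors {s, x}; ¬q there: s:T, x:T. ✓
y: successors {s}; ¬q there: s:T. ✓
z: no successors, so ◇¬q fails. ✗
Satisfying worlds: {s, x, y}.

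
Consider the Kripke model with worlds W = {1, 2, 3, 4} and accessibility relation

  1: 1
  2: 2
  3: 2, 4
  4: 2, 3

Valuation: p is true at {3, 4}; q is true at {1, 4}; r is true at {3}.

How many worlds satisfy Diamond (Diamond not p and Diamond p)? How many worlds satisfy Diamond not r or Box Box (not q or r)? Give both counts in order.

2 and 4

For Diamond (Diamond not p and Diamond p):
1: successors {1}; Diamond not p and Diamond p there: 1:F. ✗
2: successors {2}; Diamond not p and Diamond p there: 2:F. ✗
3: successors {2, 4}; Diamond not p and Diamond p there: 2:F, 4:T. ✓
4: successors {2, 3}; Diamond not p and Diamond p there: 2:F, 3:T. ✓
— 2 worlds.
For Diamond not r or Box Box (not q or r):
1: Diamond not r is T, Box Box (not q or r) is F. ✓
2: Diamond not r is T, Box Box (not q or r) is T. ✓
3: Diamond not r is T, Box Box (not q or r) is T. ✓
4: Diamond not r is T, Box Box (not q or r) is F. ✓
— 4 worlds.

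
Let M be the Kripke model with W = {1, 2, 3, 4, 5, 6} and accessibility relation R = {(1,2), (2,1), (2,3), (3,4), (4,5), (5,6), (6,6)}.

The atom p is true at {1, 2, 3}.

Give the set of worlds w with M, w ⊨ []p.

1: successors {2}; p there: 2:T. ✓
2: successors {1, 3}; p there: 1:T, 3:T. ✓
3: successors {4}; p there: 4:F. ✗
4: successors {5}; p there: 5:F. ✗
5: successors {6}; p there: 6:F. ✗
6: successors {6}; p there: 6:F. ✗

{1, 2}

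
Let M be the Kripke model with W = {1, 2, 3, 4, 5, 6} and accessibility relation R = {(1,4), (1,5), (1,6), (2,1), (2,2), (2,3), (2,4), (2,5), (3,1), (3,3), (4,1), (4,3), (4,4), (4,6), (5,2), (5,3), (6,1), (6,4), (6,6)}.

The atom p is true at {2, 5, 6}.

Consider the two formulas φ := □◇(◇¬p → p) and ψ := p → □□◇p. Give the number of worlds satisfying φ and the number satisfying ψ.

2 and 3

For □◇(◇¬p → p):
1: successors {4, 5, 6}; ◇(◇¬p → p) there: 4:T, 5:T, 6:T. ✓
2: successors {1, 2, 3, 4, 5}; ◇(◇¬p → p) there: 1:T, 2:T, 3:F, 4:T, 5:T. ✗
3: successors {1, 3}; ◇(◇¬p → p) there: 1:T, 3:F. ✗
4: successors {1, 3, 4, 6}; ◇(◇¬p → p) there: 1:T, 3:F, 4:T, 6:T. ✗
5: successors {2, 3}; ◇(◇¬p → p) there: 2:T, 3:F. ✗
6: successors {1, 4, 6}; ◇(◇¬p → p) there: 1:T, 4:T, 6:T. ✓
— 2 worlds.
For p → □□◇p:
1: p is F, □□◇p is F. ✓
2: p is T, □□◇p is F. ✗
3: p is F, □□◇p is F. ✓
4: p is F, □□◇p is F. ✓
5: p is T, □□◇p is F. ✗
6: p is T, □□◇p is F. ✗
— 3 worlds.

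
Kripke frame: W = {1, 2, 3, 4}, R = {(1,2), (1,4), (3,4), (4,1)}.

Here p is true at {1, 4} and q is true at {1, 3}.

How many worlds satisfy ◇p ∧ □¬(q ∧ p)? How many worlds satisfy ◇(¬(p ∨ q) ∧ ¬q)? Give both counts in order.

For ◇p ∧ □¬(q ∧ p):
1: ◇p is T, □¬(q ∧ p) is T. ✓
2: ◇p is F, □¬(q ∧ p) is T. ✗
3: ◇p is T, □¬(q ∧ p) is T. ✓
4: ◇p is T, □¬(q ∧ p) is F. ✗
— 2 worlds.
For ◇(¬(p ∨ q) ∧ ¬q):
1: successors {2, 4}; ¬(p ∨ q) ∧ ¬q there: 2:T, 4:F. ✓
2: no successors, so ◇(¬(p ∨ q) ∧ ¬q) fails. ✗
3: successors {4}; ¬(p ∨ q) ∧ ¬q there: 4:F. ✗
4: successors {1}; ¬(p ∨ q) ∧ ¬q there: 1:F. ✗
— 1 world.

2 and 1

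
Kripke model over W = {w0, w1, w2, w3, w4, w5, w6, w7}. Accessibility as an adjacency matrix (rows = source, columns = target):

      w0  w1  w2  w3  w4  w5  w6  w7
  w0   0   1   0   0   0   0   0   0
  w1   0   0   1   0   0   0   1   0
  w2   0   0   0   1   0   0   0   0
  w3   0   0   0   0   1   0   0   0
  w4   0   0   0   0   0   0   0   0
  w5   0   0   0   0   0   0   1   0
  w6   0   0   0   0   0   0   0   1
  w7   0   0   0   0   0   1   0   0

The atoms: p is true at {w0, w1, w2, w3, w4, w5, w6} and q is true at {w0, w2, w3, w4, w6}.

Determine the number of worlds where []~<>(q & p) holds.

w0: successors {w1}; ~<>(q & p) there: w1:F. ✗
w1: successors {w2, w6}; ~<>(q & p) there: w2:F, w6:T. ✗
w2: successors {w3}; ~<>(q & p) there: w3:F. ✗
w3: successors {w4}; ~<>(q & p) there: w4:T. ✓
w4: no successors, so []~<>(q & p) holds vacuously. ✓
w5: successors {w6}; ~<>(q & p) there: w6:T. ✓
w6: successors {w7}; ~<>(q & p) there: w7:T. ✓
w7: successors {w5}; ~<>(q & p) there: w5:F. ✗
Satisfying worlds: {w3, w4, w5, w6}.

4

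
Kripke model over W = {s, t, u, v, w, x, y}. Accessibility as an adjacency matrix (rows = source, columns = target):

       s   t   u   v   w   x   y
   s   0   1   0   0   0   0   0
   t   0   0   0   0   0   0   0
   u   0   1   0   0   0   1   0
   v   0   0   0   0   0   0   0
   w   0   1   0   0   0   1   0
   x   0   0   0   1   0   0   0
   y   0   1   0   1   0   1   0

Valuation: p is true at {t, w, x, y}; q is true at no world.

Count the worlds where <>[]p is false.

s: successors {t}; []p there: t:T. ✓
t: no successors, so <>[]p fails. ✗
u: successors {t, x}; []p there: t:T, x:F. ✓
v: no successors, so <>[]p fails. ✗
w: successors {t, x}; []p there: t:T, x:F. ✓
x: successors {v}; []p there: v:T. ✓
y: successors {t, v, x}; []p there: t:T, v:T, x:F. ✓
Satisfying worlds: {s, u, w, x, y}.
So <>[]p fails at the other 2 worlds.

2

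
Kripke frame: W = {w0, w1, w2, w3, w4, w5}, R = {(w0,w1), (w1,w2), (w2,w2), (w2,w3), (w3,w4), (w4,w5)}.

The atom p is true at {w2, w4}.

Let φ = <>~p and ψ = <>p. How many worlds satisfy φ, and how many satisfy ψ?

3 and 3

For <>~p:
w0: successors {w1}; ~p there: w1:T. ✓
w1: successors {w2}; ~p there: w2:F. ✗
w2: successors {w2, w3}; ~p there: w2:F, w3:T. ✓
w3: successors {w4}; ~p there: w4:F. ✗
w4: successors {w5}; ~p there: w5:T. ✓
w5: no successors, so <>~p fails. ✗
— 3 worlds.
For <>p:
w0: successors {w1}; p there: w1:F. ✗
w1: successors {w2}; p there: w2:T. ✓
w2: successors {w2, w3}; p there: w2:T, w3:F. ✓
w3: successors {w4}; p there: w4:T. ✓
w4: successors {w5}; p there: w5:F. ✗
w5: no successors, so <>p fails. ✗
— 3 worlds.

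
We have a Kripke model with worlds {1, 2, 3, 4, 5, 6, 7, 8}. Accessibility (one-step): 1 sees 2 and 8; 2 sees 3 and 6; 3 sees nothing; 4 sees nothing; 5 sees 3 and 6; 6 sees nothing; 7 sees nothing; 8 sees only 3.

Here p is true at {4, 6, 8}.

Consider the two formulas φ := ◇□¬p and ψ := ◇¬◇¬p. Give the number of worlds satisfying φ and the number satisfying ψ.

4 and 3

For ◇□¬p:
1: successors {2, 8}; □¬p there: 2:F, 8:T. ✓
2: successors {3, 6}; □¬p there: 3:T, 6:T. ✓
3: no successors, so ◇□¬p fails. ✗
4: no successors, so ◇□¬p fails. ✗
5: successors {3, 6}; □¬p there: 3:T, 6:T. ✓
6: no successors, so ◇□¬p fails. ✗
7: no successors, so ◇□¬p fails. ✗
8: successors {3}; □¬p there: 3:T. ✓
— 4 worlds.
For ◇¬◇¬p:
1: successors {2, 8}; ¬◇¬p there: 2:F, 8:F. ✗
2: successors {3, 6}; ¬◇¬p there: 3:T, 6:T. ✓
3: no successors, so ◇¬◇¬p fails. ✗
4: no successors, so ◇¬◇¬p fails. ✗
5: successors {3, 6}; ¬◇¬p there: 3:T, 6:T. ✓
6: no successors, so ◇¬◇¬p fails. ✗
7: no successors, so ◇¬◇¬p fails. ✗
8: successors {3}; ¬◇¬p there: 3:T. ✓
— 3 worlds.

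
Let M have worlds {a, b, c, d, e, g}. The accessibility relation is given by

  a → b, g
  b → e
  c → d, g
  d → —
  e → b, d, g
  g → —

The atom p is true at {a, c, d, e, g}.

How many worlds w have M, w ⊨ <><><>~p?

2

a: successors {b, g}; <><>~p there: b:T, g:F. ✓
b: successors {e}; <><>~p there: e:F. ✗
c: successors {d, g}; <><>~p there: d:F, g:F. ✗
d: no successors, so <><><>~p fails. ✗
e: successors {b, d, g}; <><>~p there: b:T, d:F, g:F. ✓
g: no successors, so <><><>~p fails. ✗
Satisfying worlds: {a, e}.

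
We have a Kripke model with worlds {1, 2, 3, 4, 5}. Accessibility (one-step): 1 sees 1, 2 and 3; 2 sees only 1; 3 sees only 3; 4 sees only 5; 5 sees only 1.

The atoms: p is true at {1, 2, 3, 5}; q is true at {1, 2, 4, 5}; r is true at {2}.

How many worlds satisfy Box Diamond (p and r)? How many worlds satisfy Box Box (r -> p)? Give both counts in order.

For Box Diamond (p and r):
1: successors {1, 2, 3}; Diamond (p and r) there: 1:T, 2:F, 3:F. ✗
2: successors {1}; Diamond (p and r) there: 1:T. ✓
3: successors {3}; Diamond (p and r) there: 3:F. ✗
4: successors {5}; Diamond (p and r) there: 5:F. ✗
5: successors {1}; Diamond (p and r) there: 1:T. ✓
— 2 worlds.
For Box Box (r -> p):
1: successors {1, 2, 3}; Box (r -> p) there: 1:T, 2:T, 3:T. ✓
2: successors {1}; Box (r -> p) there: 1:T. ✓
3: successors {3}; Box (r -> p) there: 3:T. ✓
4: successors {5}; Box (r -> p) there: 5:T. ✓
5: successors {1}; Box (r -> p) there: 1:T. ✓
— 5 worlds.

2 and 5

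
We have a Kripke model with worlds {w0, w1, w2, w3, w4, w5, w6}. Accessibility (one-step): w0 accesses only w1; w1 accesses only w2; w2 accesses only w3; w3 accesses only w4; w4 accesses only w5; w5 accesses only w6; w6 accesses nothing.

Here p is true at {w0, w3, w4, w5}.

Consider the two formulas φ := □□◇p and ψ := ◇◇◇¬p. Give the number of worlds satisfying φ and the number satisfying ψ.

For □□◇p:
w0: successors {w1}; □◇p there: w1:T. ✓
w1: successors {w2}; □◇p there: w2:T. ✓
w2: successors {w3}; □◇p there: w3:T. ✓
w3: successors {w4}; □◇p there: w4:F. ✗
w4: successors {w5}; □◇p there: w5:F. ✗
w5: successors {w6}; □◇p there: w6:T. ✓
w6: no successors, so □□◇p holds vacuously. ✓
— 5 worlds.
For ◇◇◇¬p:
w0: successors {w1}; ◇◇¬p there: w1:F. ✗
w1: successors {w2}; ◇◇¬p there: w2:F. ✗
w2: successors {w3}; ◇◇¬p there: w3:F. ✗
w3: successors {w4}; ◇◇¬p there: w4:T. ✓
w4: successors {w5}; ◇◇¬p there: w5:F. ✗
w5: successors {w6}; ◇◇¬p there: w6:F. ✗
w6: no successors, so ◇◇◇¬p fails. ✗
— 1 world.

5 and 1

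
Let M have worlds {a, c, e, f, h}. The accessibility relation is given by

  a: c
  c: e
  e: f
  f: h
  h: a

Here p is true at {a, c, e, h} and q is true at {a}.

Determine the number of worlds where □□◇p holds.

4

a: successors {c}; □◇p there: c:F. ✗
c: successors {e}; □◇p there: e:T. ✓
e: successors {f}; □◇p there: f:T. ✓
f: successors {h}; □◇p there: h:T. ✓
h: successors {a}; □◇p there: a:T. ✓
Satisfying worlds: {c, e, f, h}.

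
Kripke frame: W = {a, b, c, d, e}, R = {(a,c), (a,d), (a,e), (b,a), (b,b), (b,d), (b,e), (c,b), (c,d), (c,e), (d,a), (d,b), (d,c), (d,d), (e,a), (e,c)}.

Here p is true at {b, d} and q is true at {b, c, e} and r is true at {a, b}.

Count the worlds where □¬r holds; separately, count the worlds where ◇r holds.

For □¬r:
a: successors {c, d, e}; ¬r there: c:T, d:T, e:T. ✓
b: successors {a, b, d, e}; ¬r there: a:F, b:F, d:T, e:T. ✗
c: successors {b, d, e}; ¬r there: b:F, d:T, e:T. ✗
d: successors {a, b, c, d}; ¬r there: a:F, b:F, c:T, d:T. ✗
e: successors {a, c}; ¬r there: a:F, c:T. ✗
— 1 world.
For ◇r:
a: successors {c, d, e}; r there: c:F, d:F, e:F. ✗
b: successors {a, b, d, e}; r there: a:T, b:T, d:F, e:F. ✓
c: successors {b, d, e}; r there: b:T, d:F, e:F. ✓
d: successors {a, b, c, d}; r there: a:T, b:T, c:F, d:F. ✓
e: successors {a, c}; r there: a:T, c:F. ✓
— 4 worlds.

1 and 4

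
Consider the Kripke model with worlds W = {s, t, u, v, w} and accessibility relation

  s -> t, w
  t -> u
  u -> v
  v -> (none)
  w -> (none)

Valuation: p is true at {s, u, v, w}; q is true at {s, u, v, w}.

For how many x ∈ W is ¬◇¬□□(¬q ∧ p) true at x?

s: ◇¬□□(¬q ∧ p) is T. ✗
t: ◇¬□□(¬q ∧ p) is F. ✓
u: ◇¬□□(¬q ∧ p) is F. ✓
v: ◇¬□□(¬q ∧ p) is F. ✓
w: ◇¬□□(¬q ∧ p) is F. ✓
Satisfying worlds: {t, u, v, w}.

4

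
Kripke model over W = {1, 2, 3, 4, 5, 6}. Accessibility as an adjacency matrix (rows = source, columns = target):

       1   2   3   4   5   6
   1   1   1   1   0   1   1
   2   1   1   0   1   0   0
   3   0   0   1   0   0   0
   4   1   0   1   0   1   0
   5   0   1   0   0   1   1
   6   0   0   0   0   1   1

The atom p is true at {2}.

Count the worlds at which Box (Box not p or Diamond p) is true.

1: successors {1, 2, 3, 5, 6}; Box not p or Diamond p there: 1:T, 2:T, 3:T, 5:T, 6:T. ✓
2: successors {1, 2, 4}; Box not p or Diamond p there: 1:T, 2:T, 4:T. ✓
3: successors {3}; Box not p or Diamond p there: 3:T. ✓
4: successors {1, 3, 5}; Box not p or Diamond p there: 1:T, 3:T, 5:T. ✓
5: successors {2, 5, 6}; Box not p or Diamond p there: 2:T, 5:T, 6:T. ✓
6: successors {5, 6}; Box not p or Diamond p there: 5:T, 6:T. ✓
Satisfying worlds: {1, 2, 3, 4, 5, 6}.

6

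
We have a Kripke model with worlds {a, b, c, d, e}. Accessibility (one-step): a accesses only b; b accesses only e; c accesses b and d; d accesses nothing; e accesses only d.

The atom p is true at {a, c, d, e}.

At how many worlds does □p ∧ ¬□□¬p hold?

a: □p is F, ¬□□¬p is T. ✗
b: □p is T, ¬□□¬p is T. ✓
c: □p is F, ¬□□¬p is T. ✗
d: □p is T, ¬□□¬p is F. ✗
e: □p is T, ¬□□¬p is F. ✗
Satisfying worlds: {b}.

1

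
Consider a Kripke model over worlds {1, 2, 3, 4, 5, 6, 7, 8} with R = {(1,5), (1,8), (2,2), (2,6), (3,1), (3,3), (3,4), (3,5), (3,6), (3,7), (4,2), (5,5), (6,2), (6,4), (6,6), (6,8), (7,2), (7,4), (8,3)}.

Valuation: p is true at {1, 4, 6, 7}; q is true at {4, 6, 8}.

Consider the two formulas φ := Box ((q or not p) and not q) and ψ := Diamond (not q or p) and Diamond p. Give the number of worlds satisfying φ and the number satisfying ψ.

3 and 4

For Box ((q or not p) and not q):
1: successors {5, 8}; (q or not p) and not q there: 5:T, 8:F. ✗
2: successors {2, 6}; (q or not p) and not q there: 2:T, 6:F. ✗
3: successors {1, 3, 4, 5, 6, 7}; (q or not p) and not q there: 1:F, 3:T, 4:F, 5:T, 6:F, 7:F. ✗
4: successors {2}; (q or not p) and not q there: 2:T. ✓
5: successors {5}; (q or not p) and not q there: 5:T. ✓
6: successors {2, 4, 6, 8}; (q or not p) and not q there: 2:T, 4:F, 6:F, 8:F. ✗
7: successors {2, 4}; (q or not p) and not q there: 2:T, 4:F. ✗
8: successors {3}; (q or not p) and not q there: 3:T. ✓
— 3 worlds.
For Diamond (not q or p) and Diamond p:
1: Diamond (not q or p) is T, Diamond p is F. ✗
2: Diamond (not q or p) is T, Diamond p is T. ✓
3: Diamond (not q or p) is T, Diamond p is T. ✓
4: Diamond (not q or p) is T, Diamond p is F. ✗
5: Diamond (not q or p) is T, Diamond p is F. ✗
6: Diamond (not q or p) is T, Diamond p is T. ✓
7: Diamond (not q or p) is T, Diamond p is T. ✓
8: Diamond (not q or p) is T, Diamond p is F. ✗
— 4 worlds.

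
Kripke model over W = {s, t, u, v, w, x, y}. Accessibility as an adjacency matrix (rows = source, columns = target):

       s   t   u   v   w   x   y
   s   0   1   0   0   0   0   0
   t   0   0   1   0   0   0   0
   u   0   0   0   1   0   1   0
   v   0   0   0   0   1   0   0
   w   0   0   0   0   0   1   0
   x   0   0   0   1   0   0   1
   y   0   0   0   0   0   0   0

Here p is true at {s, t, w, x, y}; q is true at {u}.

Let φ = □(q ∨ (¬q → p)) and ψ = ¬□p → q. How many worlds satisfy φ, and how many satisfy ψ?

For □(q ∨ (¬q → p)):
s: successors {t}; q ∨ (¬q → p) there: t:T. ✓
t: successors {u}; q ∨ (¬q → p) there: u:T. ✓
u: successors {v, x}; q ∨ (¬q → p) there: v:F, x:T. ✗
v: successors {w}; q ∨ (¬q → p) there: w:T. ✓
w: successors {x}; q ∨ (¬q → p) there: x:T. ✓
x: successors {v, y}; q ∨ (¬q → p) there: v:F, y:T. ✗
y: no successors, so □(q ∨ (¬q → p)) holds vacuously. ✓
— 5 worlds.
For ¬□p → q:
s: ¬□p is F, q is F. ✓
t: ¬□p is T, q is F. ✗
u: ¬□p is T, q is T. ✓
v: ¬□p is F, q is F. ✓
w: ¬□p is F, q is F. ✓
x: ¬□p is T, q is F. ✗
y: ¬□p is F, q is F. ✓
— 5 worlds.

5 and 5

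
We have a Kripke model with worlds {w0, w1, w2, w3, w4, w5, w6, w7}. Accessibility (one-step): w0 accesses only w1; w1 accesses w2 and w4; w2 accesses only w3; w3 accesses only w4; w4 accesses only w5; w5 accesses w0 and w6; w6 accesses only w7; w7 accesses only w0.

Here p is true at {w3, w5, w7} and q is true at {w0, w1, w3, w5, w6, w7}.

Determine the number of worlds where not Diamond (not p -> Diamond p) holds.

w0: Diamond (not p -> Diamond p) is F. ✓
w1: Diamond (not p -> Diamond p) is T. ✗
w2: Diamond (not p -> Diamond p) is T. ✗
w3: Diamond (not p -> Diamond p) is T. ✗
w4: Diamond (not p -> Diamond p) is T. ✗
w5: Diamond (not p -> Diamond p) is T. ✗
w6: Diamond (not p -> Diamond p) is T. ✗
w7: Diamond (not p -> Diamond p) is F. ✓
Satisfying worlds: {w0, w7}.

2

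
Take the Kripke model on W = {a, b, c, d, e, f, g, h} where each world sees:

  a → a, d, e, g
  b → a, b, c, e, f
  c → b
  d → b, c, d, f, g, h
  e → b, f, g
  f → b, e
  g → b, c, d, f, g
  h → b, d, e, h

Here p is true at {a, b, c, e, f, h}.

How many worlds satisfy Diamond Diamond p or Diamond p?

a: Diamond Diamond p is T, Diamond p is T. ✓
b: Diamond Diamond p is T, Diamond p is T. ✓
c: Diamond Diamond p is T, Diamond p is T. ✓
d: Diamond Diamond p is T, Diamond p is T. ✓
e: Diamond Diamond p is T, Diamond p is T. ✓
f: Diamond Diamond p is T, Diamond p is T. ✓
g: Diamond Diamond p is T, Diamond p is T. ✓
h: Diamond Diamond p is T, Diamond p is T. ✓
Satisfying worlds: {a, b, c, d, e, f, g, h}.

8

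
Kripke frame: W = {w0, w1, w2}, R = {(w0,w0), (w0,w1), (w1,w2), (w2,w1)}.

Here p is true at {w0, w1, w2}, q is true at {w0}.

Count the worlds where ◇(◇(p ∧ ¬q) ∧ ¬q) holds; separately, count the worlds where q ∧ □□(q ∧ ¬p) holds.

3 and 0

For ◇(◇(p ∧ ¬q) ∧ ¬q):
w0: successors {w0, w1}; ◇(p ∧ ¬q) ∧ ¬q there: w0:F, w1:T. ✓
w1: successors {w2}; ◇(p ∧ ¬q) ∧ ¬q there: w2:T. ✓
w2: successors {w1}; ◇(p ∧ ¬q) ∧ ¬q there: w1:T. ✓
— 3 worlds.
For q ∧ □□(q ∧ ¬p):
w0: q is T, □□(q ∧ ¬p) is F. ✗
w1: q is F, □□(q ∧ ¬p) is F. ✗
w2: q is F, □□(q ∧ ¬p) is F. ✗
— 0 worlds.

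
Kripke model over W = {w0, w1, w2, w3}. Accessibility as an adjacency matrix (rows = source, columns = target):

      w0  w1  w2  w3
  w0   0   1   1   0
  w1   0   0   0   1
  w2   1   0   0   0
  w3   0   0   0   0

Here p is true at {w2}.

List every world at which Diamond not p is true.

{w0, w1, w2}

w0: successors {w1, w2}; not p there: w1:T, w2:F. ✓
w1: successors {w3}; not p there: w3:T. ✓
w2: successors {w0}; not p there: w0:T. ✓
w3: no successors, so Diamond not p fails. ✗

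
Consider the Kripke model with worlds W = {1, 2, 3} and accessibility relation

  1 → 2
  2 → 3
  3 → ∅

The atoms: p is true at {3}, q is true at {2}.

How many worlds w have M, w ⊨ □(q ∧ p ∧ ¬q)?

1

1: successors {2}; q ∧ p ∧ ¬q there: 2:F. ✗
2: successors {3}; q ∧ p ∧ ¬q there: 3:F. ✗
3: no successors, so □(q ∧ p ∧ ¬q) holds vacuously. ✓
Satisfying worlds: {3}.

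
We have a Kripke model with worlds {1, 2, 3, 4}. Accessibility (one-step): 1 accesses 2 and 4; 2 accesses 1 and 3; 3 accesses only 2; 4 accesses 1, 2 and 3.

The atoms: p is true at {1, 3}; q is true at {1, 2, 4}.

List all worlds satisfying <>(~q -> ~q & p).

{1, 2, 3, 4}

1: successors {2, 4}; ~q -> ~q & p there: 2:T, 4:T. ✓
2: successors {1, 3}; ~q -> ~q & p there: 1:T, 3:T. ✓
3: successors {2}; ~q -> ~q & p there: 2:T. ✓
4: successors {1, 2, 3}; ~q -> ~q & p there: 1:T, 2:T, 3:T. ✓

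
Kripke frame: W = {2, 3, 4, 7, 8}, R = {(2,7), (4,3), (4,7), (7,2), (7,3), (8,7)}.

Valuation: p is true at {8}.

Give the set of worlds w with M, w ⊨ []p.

{3}

2: successors {7}; p there: 7:F. ✗
3: no successors, so []p holds vacuously. ✓
4: successors {3, 7}; p there: 3:F, 7:F. ✗
7: successors {2, 3}; p there: 2:F, 3:F. ✗
8: successors {7}; p there: 7:F. ✗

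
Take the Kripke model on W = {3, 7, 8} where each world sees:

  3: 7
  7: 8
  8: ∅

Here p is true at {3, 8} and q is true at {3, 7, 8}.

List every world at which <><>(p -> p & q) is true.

{3}

3: successors {7}; <>(p -> p & q) there: 7:T. ✓
7: successors {8}; <>(p -> p & q) there: 8:F. ✗
8: no successors, so <><>(p -> p & q) fails. ✗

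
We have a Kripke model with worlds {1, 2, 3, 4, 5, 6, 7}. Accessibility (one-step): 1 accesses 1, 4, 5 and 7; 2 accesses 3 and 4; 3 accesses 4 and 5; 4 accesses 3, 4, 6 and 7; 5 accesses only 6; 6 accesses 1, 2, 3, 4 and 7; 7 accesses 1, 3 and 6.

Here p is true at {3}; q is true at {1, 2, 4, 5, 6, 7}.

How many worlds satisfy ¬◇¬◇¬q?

1: ◇¬◇¬q is T. ✗
2: ◇¬◇¬q is T. ✗
3: ◇¬◇¬q is T. ✗
4: ◇¬◇¬q is T. ✗
5: ◇¬◇¬q is F. ✓
6: ◇¬◇¬q is T. ✗
7: ◇¬◇¬q is T. ✗
Satisfying worlds: {5}.

1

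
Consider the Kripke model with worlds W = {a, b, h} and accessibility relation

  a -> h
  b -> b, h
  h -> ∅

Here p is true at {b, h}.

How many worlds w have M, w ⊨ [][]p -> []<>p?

a: [][]p is T, []<>p is F. ✗
b: [][]p is T, []<>p is F. ✗
h: [][]p is T, []<>p is T. ✓
Satisfying worlds: {h}.

1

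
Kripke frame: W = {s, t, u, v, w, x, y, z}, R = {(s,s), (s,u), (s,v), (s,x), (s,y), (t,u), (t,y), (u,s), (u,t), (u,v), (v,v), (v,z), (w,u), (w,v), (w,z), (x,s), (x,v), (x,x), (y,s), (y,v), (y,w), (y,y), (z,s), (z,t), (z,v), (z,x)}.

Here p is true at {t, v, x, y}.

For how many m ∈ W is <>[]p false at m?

8

s: successors {s, u, v, x, y}; []p there: s:F, u:F, v:F, x:F, y:F. ✗
t: successors {u, y}; []p there: u:F, y:F. ✗
u: successors {s, t, v}; []p there: s:F, t:F, v:F. ✗
v: successors {v, z}; []p there: v:F, z:F. ✗
w: successors {u, v, z}; []p there: u:F, v:F, z:F. ✗
x: successors {s, v, x}; []p there: s:F, v:F, x:F. ✗
y: successors {s, v, w, y}; []p there: s:F, v:F, w:F, y:F. ✗
z: successors {s, t, v, x}; []p there: s:F, t:F, v:F, x:F. ✗
Satisfying worlds: ∅.
So <>[]p fails at the other 8 worlds.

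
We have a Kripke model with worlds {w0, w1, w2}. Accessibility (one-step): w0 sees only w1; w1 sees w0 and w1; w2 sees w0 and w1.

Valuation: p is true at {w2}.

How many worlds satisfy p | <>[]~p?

w0: p is F, <>[]~p is T. ✓
w1: p is F, <>[]~p is T. ✓
w2: p is T, <>[]~p is T. ✓
Satisfying worlds: {w0, w1, w2}.

3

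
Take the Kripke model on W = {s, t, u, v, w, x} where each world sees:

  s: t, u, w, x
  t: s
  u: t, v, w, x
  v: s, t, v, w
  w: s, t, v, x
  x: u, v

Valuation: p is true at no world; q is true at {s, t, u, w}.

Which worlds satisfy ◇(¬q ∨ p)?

s: successors {t, u, w, x}; ¬q ∨ p there: t:F, u:F, w:F, x:T. ✓
t: successors {s}; ¬q ∨ p there: s:F. ✗
u: successors {t, v, w, x}; ¬q ∨ p there: t:F, v:T, w:F, x:T. ✓
v: successors {s, t, v, w}; ¬q ∨ p there: s:F, t:F, v:T, w:F. ✓
w: successors {s, t, v, x}; ¬q ∨ p there: s:F, t:F, v:T, x:T. ✓
x: successors {u, v}; ¬q ∨ p there: u:F, v:T. ✓

{s, u, v, w, x}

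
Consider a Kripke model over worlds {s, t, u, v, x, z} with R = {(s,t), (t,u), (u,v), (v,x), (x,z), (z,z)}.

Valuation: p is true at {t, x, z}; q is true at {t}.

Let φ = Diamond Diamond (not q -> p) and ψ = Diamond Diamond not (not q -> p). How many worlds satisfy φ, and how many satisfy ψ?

4 and 2

For Diamond Diamond (not q -> p):
s: successors {t}; Diamond (not q -> p) there: t:F. ✗
t: successors {u}; Diamond (not q -> p) there: u:F. ✗
u: successors {v}; Diamond (not q -> p) there: v:T. ✓
v: successors {x}; Diamond (not q -> p) there: x:T. ✓
x: successors {z}; Diamond (not q -> p) there: z:T. ✓
z: successors {z}; Diamond (not q -> p) there: z:T. ✓
— 4 worlds.
For Diamond Diamond not (not q -> p):
s: successors {t}; Diamond not (not q -> p) there: t:T. ✓
t: successors {u}; Diamond not (not q -> p) there: u:T. ✓
u: successors {v}; Diamond not (not q -> p) there: v:F. ✗
v: successors {x}; Diamond not (not q -> p) there: x:F. ✗
x: successors {z}; Diamond not (not q -> p) there: z:F. ✗
z: successors {z}; Diamond not (not q -> p) there: z:F. ✗
— 2 worlds.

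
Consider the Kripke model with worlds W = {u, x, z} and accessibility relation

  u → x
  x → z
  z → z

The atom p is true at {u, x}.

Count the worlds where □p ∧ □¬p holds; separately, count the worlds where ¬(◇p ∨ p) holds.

For □p ∧ □¬p:
u: □p is T, □¬p is F. ✗
x: □p is F, □¬p is T. ✗
z: □p is F, □¬p is T. ✗
— 0 worlds.
For ¬(◇p ∨ p):
u: ◇p ∨ p is T. ✗
x: ◇p ∨ p is T. ✗
z: ◇p ∨ p is F. ✓
— 1 world.

0 and 1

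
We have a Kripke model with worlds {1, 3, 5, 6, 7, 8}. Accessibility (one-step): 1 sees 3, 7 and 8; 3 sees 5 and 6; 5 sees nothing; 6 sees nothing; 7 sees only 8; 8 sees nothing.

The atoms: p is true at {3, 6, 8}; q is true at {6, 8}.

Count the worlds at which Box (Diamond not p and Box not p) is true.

1: successors {3, 7, 8}; Diamond not p and Box not p there: 3:F, 7:F, 8:F. ✗
3: successors {5, 6}; Diamond not p and Box not p there: 5:F, 6:F. ✗
5: no successors, so Box (Diamond not p and Box not p) holds vacuously. ✓
6: no successors, so Box (Diamond not p and Box not p) holds vacuously. ✓
7: successors {8}; Diamond not p and Box not p there: 8:F. ✗
8: no successors, so Box (Diamond not p and Box not p) holds vacuously. ✓
Satisfying worlds: {5, 6, 8}.

3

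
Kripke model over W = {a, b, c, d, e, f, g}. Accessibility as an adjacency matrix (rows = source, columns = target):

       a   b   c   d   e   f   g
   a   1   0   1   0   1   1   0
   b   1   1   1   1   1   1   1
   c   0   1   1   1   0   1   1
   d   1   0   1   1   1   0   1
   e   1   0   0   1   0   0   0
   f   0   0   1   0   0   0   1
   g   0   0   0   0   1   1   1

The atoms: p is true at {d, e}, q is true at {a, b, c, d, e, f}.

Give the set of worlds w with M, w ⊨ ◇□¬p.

a: successors {a, c, e, f}; □¬p there: a:F, c:F, e:F, f:T. ✓
b: successors {a, b, c, d, e, f, g}; □¬p there: a:F, b:F, c:F, d:F, e:F, f:T, g:F. ✓
c: successors {b, c, d, f, g}; □¬p there: b:F, c:F, d:F, f:T, g:F. ✓
d: successors {a, c, d, e, g}; □¬p there: a:F, c:F, d:F, e:F, g:F. ✗
e: successors {a, d}; □¬p there: a:F, d:F. ✗
f: successors {c, g}; □¬p there: c:F, g:F. ✗
g: successors {e, f, g}; □¬p there: e:F, f:T, g:F. ✓

{a, b, c, g}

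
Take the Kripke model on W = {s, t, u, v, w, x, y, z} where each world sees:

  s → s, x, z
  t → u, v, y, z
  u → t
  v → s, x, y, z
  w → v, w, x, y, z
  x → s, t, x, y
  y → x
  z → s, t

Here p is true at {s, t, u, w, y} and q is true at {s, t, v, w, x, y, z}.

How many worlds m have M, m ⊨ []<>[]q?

s: successors {s, x, z}; <>[]q there: s:T, x:T, z:T. ✓
t: successors {u, v, y, z}; <>[]q there: u:F, v:T, y:T, z:T. ✗
u: successors {t}; <>[]q there: t:T. ✓
v: successors {s, x, y, z}; <>[]q there: s:T, x:T, y:T, z:T. ✓
w: successors {v, w, x, y, z}; <>[]q there: v:T, w:T, x:T, y:T, z:T. ✓
x: successors {s, t, x, y}; <>[]q there: s:T, t:T, x:T, y:T. ✓
y: successors {x}; <>[]q there: x:T. ✓
z: successors {s, t}; <>[]q there: s:T, t:T. ✓
Satisfying worlds: {s, u, v, w, x, y, z}.

7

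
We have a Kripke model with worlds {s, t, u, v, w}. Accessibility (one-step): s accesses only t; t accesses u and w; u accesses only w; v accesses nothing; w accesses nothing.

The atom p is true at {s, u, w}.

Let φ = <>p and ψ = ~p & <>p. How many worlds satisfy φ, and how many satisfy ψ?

For <>p:
s: successors {t}; p there: t:F. ✗
t: successors {u, w}; p there: u:T, w:T. ✓
u: successors {w}; p there: w:T. ✓
v: no successors, so <>p fails. ✗
w: no successors, so <>p fails. ✗
— 2 worlds.
For ~p & <>p:
s: ~p is F, <>p is F. ✗
t: ~p is T, <>p is T. ✓
u: ~p is F, <>p is T. ✗
v: ~p is T, <>p is F. ✗
w: ~p is F, <>p is F. ✗
— 1 world.

2 and 1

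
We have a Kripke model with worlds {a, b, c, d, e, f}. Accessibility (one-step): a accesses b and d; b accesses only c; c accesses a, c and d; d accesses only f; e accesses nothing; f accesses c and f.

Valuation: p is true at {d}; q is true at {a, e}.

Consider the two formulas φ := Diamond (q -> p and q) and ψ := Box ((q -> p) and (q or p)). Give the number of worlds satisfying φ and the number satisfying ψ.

5 and 1

For Diamond (q -> p and q):
a: successors {b, d}; q -> p and q there: b:T, d:T. ✓
b: successors {c}; q -> p and q there: c:T. ✓
c: successors {a, c, d}; q -> p and q there: a:F, c:T, d:T. ✓
d: successors {f}; q -> p and q there: f:T. ✓
e: no successors, so Diamond (q -> p and q) fails. ✗
f: successors {c, f}; q -> p and q there: c:T, f:T. ✓
— 5 worlds.
For Box ((q -> p) and (q or p)):
a: successors {b, d}; (q -> p) and (q or p) there: b:F, d:T. ✗
b: successors {c}; (q -> p) and (q or p) there: c:F. ✗
c: successors {a, c, d}; (q -> p) and (q or p) there: a:F, c:F, d:T. ✗
d: successors {f}; (q -> p) and (q or p) there: f:F. ✗
e: no successors, so Box ((q -> p) and (q or p)) holds vacuously. ✓
f: successors {c, f}; (q -> p) and (q or p) there: c:F, f:F. ✗
— 1 world.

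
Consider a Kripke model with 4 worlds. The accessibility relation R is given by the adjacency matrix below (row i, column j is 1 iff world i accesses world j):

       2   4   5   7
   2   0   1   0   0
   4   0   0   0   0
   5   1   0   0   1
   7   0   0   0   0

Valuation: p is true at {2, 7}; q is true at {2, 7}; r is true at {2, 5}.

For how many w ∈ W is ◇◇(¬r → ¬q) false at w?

3

2: successors {4}; ◇(¬r → ¬q) there: 4:F. ✗
4: no successors, so ◇◇(¬r → ¬q) fails. ✗
5: successors {2, 7}; ◇(¬r → ¬q) there: 2:T, 7:F. ✓
7: no successors, so ◇◇(¬r → ¬q) fails. ✗
Satisfying worlds: {5}.
So ◇◇(¬r → ¬q) fails at the other 3 worlds.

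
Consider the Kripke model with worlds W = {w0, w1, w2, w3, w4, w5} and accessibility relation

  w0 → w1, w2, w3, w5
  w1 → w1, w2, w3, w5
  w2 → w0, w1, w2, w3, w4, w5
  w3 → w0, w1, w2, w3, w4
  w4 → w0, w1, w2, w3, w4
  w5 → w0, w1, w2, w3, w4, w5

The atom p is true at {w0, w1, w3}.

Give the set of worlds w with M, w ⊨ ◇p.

w0: successors {w1, w2, w3, w5}; p there: w1:T, w2:F, w3:T, w5:F. ✓
w1: successors {w1, w2, w3, w5}; p there: w1:T, w2:F, w3:T, w5:F. ✓
w2: successors {w0, w1, w2, w3, w4, w5}; p there: w0:T, w1:T, w2:F, w3:T, w4:F, w5:F. ✓
w3: successors {w0, w1, w2, w3, w4}; p there: w0:T, w1:T, w2:F, w3:T, w4:F. ✓
w4: successors {w0, w1, w2, w3, w4}; p there: w0:T, w1:T, w2:F, w3:T, w4:F. ✓
w5: successors {w0, w1, w2, w3, w4, w5}; p there: w0:T, w1:T, w2:F, w3:T, w4:F, w5:F. ✓

{w0, w1, w2, w3, w4, w5}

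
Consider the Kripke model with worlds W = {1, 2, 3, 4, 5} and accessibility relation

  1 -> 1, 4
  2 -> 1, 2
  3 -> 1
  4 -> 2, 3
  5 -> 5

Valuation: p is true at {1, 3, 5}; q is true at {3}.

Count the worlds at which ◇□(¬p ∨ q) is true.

1: successors {1, 4}; □(¬p ∨ q) there: 1:F, 4:T. ✓
2: successors {1, 2}; □(¬p ∨ q) there: 1:F, 2:F. ✗
3: successors {1}; □(¬p ∨ q) there: 1:F. ✗
4: successors {2, 3}; □(¬p ∨ q) there: 2:F, 3:F. ✗
5: successors {5}; □(¬p ∨ q) there: 5:F. ✗
Satisfying worlds: {1}.

1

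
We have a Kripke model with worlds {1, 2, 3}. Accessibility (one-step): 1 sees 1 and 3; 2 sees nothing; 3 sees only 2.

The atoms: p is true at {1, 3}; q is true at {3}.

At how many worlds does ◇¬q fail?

1

1: successors {1, 3}; ¬q there: 1:T, 3:F. ✓
2: no successors, so ◇¬q fails. ✗
3: successors {2}; ¬q there: 2:T. ✓
Satisfying worlds: {1, 3}.
So ◇¬q fails at the other 1 world.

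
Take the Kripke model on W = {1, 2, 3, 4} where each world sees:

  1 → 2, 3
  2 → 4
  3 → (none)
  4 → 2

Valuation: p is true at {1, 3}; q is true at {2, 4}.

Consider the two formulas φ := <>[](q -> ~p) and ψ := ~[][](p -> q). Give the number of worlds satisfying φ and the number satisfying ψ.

For <>[](q -> ~p):
1: successors {2, 3}; [](q -> ~p) there: 2:T, 3:T. ✓
2: successors {4}; [](q -> ~p) there: 4:T. ✓
3: no successors, so <>[](q -> ~p) fails. ✗
4: successors {2}; [](q -> ~p) there: 2:T. ✓
— 3 worlds.
For ~[][](p -> q):
1: [][](p -> q) is T. ✗
2: [][](p -> q) is T. ✗
3: [][](p -> q) is T. ✗
4: [][](p -> q) is T. ✗
— 0 worlds.

3 and 0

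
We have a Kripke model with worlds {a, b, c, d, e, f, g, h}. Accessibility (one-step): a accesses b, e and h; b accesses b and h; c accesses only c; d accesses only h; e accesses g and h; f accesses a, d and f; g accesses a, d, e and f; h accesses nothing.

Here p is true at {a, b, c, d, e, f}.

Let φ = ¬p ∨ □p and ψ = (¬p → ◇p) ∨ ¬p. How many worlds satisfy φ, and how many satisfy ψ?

4 and 8

For ¬p ∨ □p:
a: ¬p is F, □p is F. ✗
b: ¬p is F, □p is F. ✗
c: ¬p is F, □p is T. ✓
d: ¬p is F, □p is F. ✗
e: ¬p is F, □p is F. ✗
f: ¬p is F, □p is T. ✓
g: ¬p is T, □p is T. ✓
h: ¬p is T, □p is T. ✓
— 4 worlds.
For (¬p → ◇p) ∨ ¬p:
a: ¬p → ◇p is T, ¬p is F. ✓
b: ¬p → ◇p is T, ¬p is F. ✓
c: ¬p → ◇p is T, ¬p is F. ✓
d: ¬p → ◇p is T, ¬p is F. ✓
e: ¬p → ◇p is T, ¬p is F. ✓
f: ¬p → ◇p is T, ¬p is F. ✓
g: ¬p → ◇p is T, ¬p is T. ✓
h: ¬p → ◇p is F, ¬p is T. ✓
— 8 worlds.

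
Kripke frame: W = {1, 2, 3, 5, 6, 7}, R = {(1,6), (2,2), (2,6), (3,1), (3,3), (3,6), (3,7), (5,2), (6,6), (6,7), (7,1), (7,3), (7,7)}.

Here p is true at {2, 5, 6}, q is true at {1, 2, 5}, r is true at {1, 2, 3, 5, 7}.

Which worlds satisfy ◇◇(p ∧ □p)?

{2, 5}

1: successors {6}; ◇(p ∧ □p) there: 6:F. ✗
2: successors {2, 6}; ◇(p ∧ □p) there: 2:T, 6:F. ✓
3: successors {1, 3, 6, 7}; ◇(p ∧ □p) there: 1:F, 3:F, 6:F, 7:F. ✗
5: successors {2}; ◇(p ∧ □p) there: 2:T. ✓
6: successors {6, 7}; ◇(p ∧ □p) there: 6:F, 7:F. ✗
7: successors {1, 3, 7}; ◇(p ∧ □p) there: 1:F, 3:F, 7:F. ✗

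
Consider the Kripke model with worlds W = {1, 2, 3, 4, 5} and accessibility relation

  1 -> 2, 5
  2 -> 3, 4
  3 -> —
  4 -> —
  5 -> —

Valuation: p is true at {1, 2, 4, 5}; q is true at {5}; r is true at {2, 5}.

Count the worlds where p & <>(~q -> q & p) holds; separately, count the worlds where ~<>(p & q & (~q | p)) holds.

For p & <>(~q -> q & p):
1: p is T, <>(~q -> q & p) is T. ✓
2: p is T, <>(~q -> q & p) is F. ✗
3: p is F, <>(~q -> q & p) is F. ✗
4: p is T, <>(~q -> q & p) is F. ✗
5: p is T, <>(~q -> q & p) is F. ✗
— 1 world.
For ~<>(p & q & (~q | p)):
1: <>(p & q & (~q | p)) is T. ✗
2: <>(p & q & (~q | p)) is F. ✓
3: <>(p & q & (~q | p)) is F. ✓
4: <>(p & q & (~q | p)) is F. ✓
5: <>(p & q & (~q | p)) is F. ✓
— 4 worlds.

1 and 4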